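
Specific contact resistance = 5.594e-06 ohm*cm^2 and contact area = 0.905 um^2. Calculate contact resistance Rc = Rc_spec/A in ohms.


Step 1: Convert area to cm^2: 0.905 um^2 = 9.0500e-09 cm^2
Step 2: Rc = Rc_spec / A = 5.594e-06 / 9.0500e-09
Step 3: Rc = 6.18e+02 ohms

6.18e+02


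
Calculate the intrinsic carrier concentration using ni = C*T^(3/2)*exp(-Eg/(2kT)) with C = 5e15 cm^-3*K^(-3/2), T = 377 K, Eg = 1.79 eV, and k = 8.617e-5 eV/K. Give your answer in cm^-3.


Step 1: Compute kT = 8.617e-5 * 377 = 0.03248609 eV
Step 2: Exponent = -Eg/(2kT) = -1.79/(2*0.03248609) = -27.55025
Step 3: T^(3/2) = 377^1.5 = 7320.02
Step 4: ni = 5e15 * 7320.02 * exp(-27.55025) = 3.97e+07 cm^-3

3.97e+07


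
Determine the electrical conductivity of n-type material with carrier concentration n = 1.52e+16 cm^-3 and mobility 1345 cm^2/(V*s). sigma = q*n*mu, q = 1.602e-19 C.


Step 1: sigma = q * n * mu
Step 2: sigma = 1.602e-19 * 1.52e+16 * 1345
Step 3: sigma = 3.275e+00 S/cm

3.275e+00


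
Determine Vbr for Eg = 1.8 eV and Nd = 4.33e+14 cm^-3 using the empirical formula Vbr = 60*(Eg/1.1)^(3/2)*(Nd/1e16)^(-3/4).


Step 1: Eg/1.1 = 1.8/1.1 = 1.636364
Step 2: (Eg/1.1)^1.5 = 1.636364^1.5 = 2.093244
Step 3: (Nd/1e16)^(-0.75) = (0.0433)^(-0.75) = 10.534989
Step 4: Vbr = 60 * 2.093244 * 10.534989 = 1323.1 V

1323.1


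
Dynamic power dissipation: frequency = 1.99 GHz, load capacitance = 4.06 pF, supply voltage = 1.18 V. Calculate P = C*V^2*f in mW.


Step 1: V^2 = 1.18^2 = 1.3924 V^2
Step 2: P = C*V^2*f = 4.06e-12 F * 1.3924 * 1.99e9 Hz
Step 3: P = 1.124975656e-02 W
Step 4: P = 11.25 mW

11.25


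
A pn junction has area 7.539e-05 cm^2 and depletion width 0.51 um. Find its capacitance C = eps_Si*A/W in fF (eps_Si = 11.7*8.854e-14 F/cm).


Step 1: eps_Si = 11.7 * 8.854e-14 = 1.035918e-12 F/cm
Step 2: W in cm = 0.51 * 1e-4 = 5.10e-05 cm
Step 3: C = 1.035918e-12 * 7.539e-05 / 5.10e-05 = 1.531331e-12 F
Step 4: C = 1531.33 fF

1531.33


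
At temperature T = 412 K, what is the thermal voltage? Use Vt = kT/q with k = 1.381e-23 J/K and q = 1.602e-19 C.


Step 1: kT = 1.381e-23 * 412 = 5.68972e-21 J
Step 2: Vt = kT/q = 5.68972e-21 / 1.602e-19
Step 3: Vt = 0.03552 V

0.03552


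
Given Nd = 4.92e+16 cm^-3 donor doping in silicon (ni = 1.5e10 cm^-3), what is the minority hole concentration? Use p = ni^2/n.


Step 1: Since Nd >> ni, n ≈ Nd = 4.92e+16 cm^-3
Step 2: p = ni^2 / n = (1.5e10)^2 / 4.92e+16
Step 3: p = 2.25e20 / 4.92e+16 = 4.57e+03 cm^-3

4.57e+03


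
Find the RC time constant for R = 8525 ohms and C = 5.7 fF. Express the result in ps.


Step 1: tau = R * C
Step 2: tau = 8525 * 5.7 fF = 8525 * 5.7e-15 F
Step 3: tau = 4.85925e-11 s = 48.5925 ps

48.5925


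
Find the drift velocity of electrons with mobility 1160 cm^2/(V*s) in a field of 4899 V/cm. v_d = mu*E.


Step 1: v_d = mu * E
Step 2: v_d = 1160 * 4899 = 5682840
Step 3: v_d = 5.68e+06 cm/s

5.68e+06


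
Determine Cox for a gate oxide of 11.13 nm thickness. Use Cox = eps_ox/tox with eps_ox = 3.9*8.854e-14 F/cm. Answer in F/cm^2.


Step 1: eps_ox = 3.9 * 8.854e-14 = 3.45306e-13 F/cm
Step 2: tox in cm = 11.13 nm * 1e-7 = 1.1130e-06 cm
Step 3: Cox = 3.45306e-13 / 1.1130e-06 = 3.10e-07 F/cm^2

3.10e-07


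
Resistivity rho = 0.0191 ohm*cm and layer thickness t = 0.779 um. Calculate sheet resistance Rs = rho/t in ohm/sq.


Step 1: Convert thickness to cm: t = 0.779 um = 7.7900e-05 cm
Step 2: Rs = rho / t = 0.0191 / 7.7900e-05
Step 3: Rs = 245.2 ohm/sq

245.2


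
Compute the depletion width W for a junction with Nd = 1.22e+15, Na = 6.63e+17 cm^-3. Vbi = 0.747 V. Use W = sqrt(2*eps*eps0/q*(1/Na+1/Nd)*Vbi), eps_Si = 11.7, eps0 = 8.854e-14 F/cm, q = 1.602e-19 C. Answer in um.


Step 1: 1/Na + 1/Nd = 1/6.63e+17 + 1/1.22e+15 = 8.21180e-16
Step 2: 2*eps*eps0/q = 2*11.7*8.854e-14/1.602e-19 = 1.293281e+07
Step 3: W^2 = 1.293281e+07 * 8.21180e-16 * 0.747 = 7.93326e-09
Step 4: W = sqrt(7.93326e-09) = 8.907e-05 cm = 0.8907 um

0.8907


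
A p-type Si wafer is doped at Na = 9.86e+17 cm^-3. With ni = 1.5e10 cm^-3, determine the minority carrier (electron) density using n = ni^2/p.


Step 1: Majority hole concentration p ≈ Na = 9.86e+17 cm^-3
Step 2: n = ni^2 / Na = (1.5e10)^2 / 9.86e+17
Step 3: n = 2.28e+02 cm^-3

2.28e+02


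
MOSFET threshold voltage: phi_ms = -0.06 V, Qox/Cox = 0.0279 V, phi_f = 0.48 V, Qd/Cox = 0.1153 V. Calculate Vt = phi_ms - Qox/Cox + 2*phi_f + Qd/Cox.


Step 1: Vt = phi_ms - Qox/Cox + 2*phi_f + Qd/Cox
Step 2: Vt = -0.06 - 0.0279 + 2*0.48 + 0.1153
Step 3: Vt = -0.06 - 0.0279 + 0.96 + 0.1153
Step 4: Vt = 0.9874 V

0.9874


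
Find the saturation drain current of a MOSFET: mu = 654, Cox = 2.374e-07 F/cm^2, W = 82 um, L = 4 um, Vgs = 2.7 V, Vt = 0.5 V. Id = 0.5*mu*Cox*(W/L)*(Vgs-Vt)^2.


Step 1: Overdrive voltage Vov = Vgs - Vt = 2.7 - 0.5 = 2.2 V
Step 2: W/L = 82/4 = 20.5
Step 3: Id = 0.5 * 654 * 2.374e-07 * 20.5 * 2.2^2
Step 4: Id = 7.70e-03 A

7.70e-03


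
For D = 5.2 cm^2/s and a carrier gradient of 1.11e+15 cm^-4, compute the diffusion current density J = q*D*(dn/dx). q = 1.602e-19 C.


Step 1: J = q * D * (dn/dx)
Step 2: J = 1.602e-19 * 5.2 * 1.11e+15
Step 3: J = 9.25e-04 A/cm^2

9.25e-04


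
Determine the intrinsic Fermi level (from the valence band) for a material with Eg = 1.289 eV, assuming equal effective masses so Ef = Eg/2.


Step 1: For an intrinsic semiconductor, the Fermi level sits at midgap.
Step 2: Ef = Eg / 2 = 1.289 / 2 = 0.6445 eV

0.6445


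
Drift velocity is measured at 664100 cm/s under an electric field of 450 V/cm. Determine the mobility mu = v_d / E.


Step 1: mu = v_d / E
Step 2: mu = 664100 / 450
Step 3: mu = 1475.78 cm^2/(V*s)

1475.78


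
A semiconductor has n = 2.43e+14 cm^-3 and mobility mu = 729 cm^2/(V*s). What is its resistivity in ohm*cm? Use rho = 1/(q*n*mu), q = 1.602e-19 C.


Step 1: sigma = q * n * mu = 1.602e-19 * 2.43e+14 * 729 = 2.83789e-02 S/cm
Step 2: rho = 1 / sigma = 1 / 2.83789e-02 = 35.24 ohm*cm

35.24


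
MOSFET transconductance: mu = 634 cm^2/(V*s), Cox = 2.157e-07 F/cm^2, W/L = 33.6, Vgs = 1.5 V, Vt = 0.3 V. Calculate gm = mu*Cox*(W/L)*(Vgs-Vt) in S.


Step 1: Vov = Vgs - Vt = 1.5 - 0.3 = 1.2 V
Step 2: gm = mu * Cox * (W/L) * Vov
Step 3: gm = 634 * 2.157e-07 * 33.6 * 1.2 = 5.51e-03 S

5.51e-03


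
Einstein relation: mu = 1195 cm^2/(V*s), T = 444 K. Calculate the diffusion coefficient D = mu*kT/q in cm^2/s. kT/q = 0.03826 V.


Step 1: D = mu * (kT/q)
Step 2: D = 1195 * 0.03826
Step 3: D = 45.72 cm^2/s

45.72


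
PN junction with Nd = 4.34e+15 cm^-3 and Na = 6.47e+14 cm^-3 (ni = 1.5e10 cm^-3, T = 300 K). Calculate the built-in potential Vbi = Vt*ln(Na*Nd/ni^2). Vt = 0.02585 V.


Step 1: Compute Na*Nd/ni^2 = 6.47e+14 * 4.34e+15 / (1.5e10)^2 = 1.2480e+10
Step 2: ln(1.2480e+10) = 23.2474
Step 3: Vbi = 0.02585 * 23.2474 = 0.601 V

0.601


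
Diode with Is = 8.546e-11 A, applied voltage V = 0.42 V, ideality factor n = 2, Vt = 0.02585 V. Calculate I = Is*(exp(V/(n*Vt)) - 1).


Step 1: V/(n*Vt) = 0.42/(2*0.02585) = 8.1238
Step 2: exp(8.1238) = 3.3738e+03
Step 3: I = 8.546e-11 * (3.3738e+03 - 1) = 2.88e-07 A

2.88e-07


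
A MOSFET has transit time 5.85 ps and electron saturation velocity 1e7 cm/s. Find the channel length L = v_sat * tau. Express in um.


Step 1: tau in seconds = 5.85 ps * 1e-12 = 5.8500e-12 s
Step 2: L = v_sat * tau = 1e7 * 5.8500e-12 = 5.8500e-05 cm
Step 3: L in um = 5.8500e-05 * 1e4 = 0.585 um

0.585


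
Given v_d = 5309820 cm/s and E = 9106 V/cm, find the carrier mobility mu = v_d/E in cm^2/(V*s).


Step 1: mu = v_d / E
Step 2: mu = 5309820 / 9106
Step 3: mu = 583.11 cm^2/(V*s)

583.11


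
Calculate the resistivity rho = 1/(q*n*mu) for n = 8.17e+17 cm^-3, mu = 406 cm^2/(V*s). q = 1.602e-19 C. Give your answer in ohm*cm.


Step 1: sigma = q * n * mu = 1.602e-19 * 8.17e+17 * 406 = 5.31387e+01 S/cm
Step 2: rho = 1 / sigma = 1 / 5.31387e+01 = 0.01882 ohm*cm

0.01882


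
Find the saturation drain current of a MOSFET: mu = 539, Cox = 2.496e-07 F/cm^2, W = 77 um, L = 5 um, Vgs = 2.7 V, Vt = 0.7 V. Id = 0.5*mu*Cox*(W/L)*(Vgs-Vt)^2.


Step 1: Overdrive voltage Vov = Vgs - Vt = 2.7 - 0.7 = 2.0 V
Step 2: W/L = 77/5 = 15.4
Step 3: Id = 0.5 * 539 * 2.496e-07 * 15.4 * 2.0^2
Step 4: Id = 4.14e-03 A

4.14e-03


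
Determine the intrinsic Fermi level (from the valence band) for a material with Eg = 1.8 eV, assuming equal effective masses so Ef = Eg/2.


Step 1: For an intrinsic semiconductor, the Fermi level sits at midgap.
Step 2: Ef = Eg / 2 = 1.8 / 2 = 0.9 eV

0.9


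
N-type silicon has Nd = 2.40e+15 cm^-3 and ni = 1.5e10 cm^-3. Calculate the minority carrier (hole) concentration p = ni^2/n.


Step 1: Since Nd >> ni, n ≈ Nd = 2.40e+15 cm^-3
Step 2: p = ni^2 / n = (1.5e10)^2 / 2.40e+15
Step 3: p = 2.25e20 / 2.40e+15 = 9.38e+04 cm^-3

9.38e+04


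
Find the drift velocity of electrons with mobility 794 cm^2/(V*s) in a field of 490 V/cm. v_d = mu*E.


Step 1: v_d = mu * E
Step 2: v_d = 794 * 490 = 389060
Step 3: v_d = 3.89e+05 cm/s

3.89e+05


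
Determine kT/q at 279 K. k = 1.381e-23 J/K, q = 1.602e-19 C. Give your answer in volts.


Step 1: kT = 1.381e-23 * 279 = 3.85299e-21 J
Step 2: Vt = kT/q = 3.85299e-21 / 1.602e-19
Step 3: Vt = 0.02405 V

0.02405


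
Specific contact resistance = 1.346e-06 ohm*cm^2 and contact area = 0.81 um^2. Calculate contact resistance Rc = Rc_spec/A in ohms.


Step 1: Convert area to cm^2: 0.81 um^2 = 8.1000e-09 cm^2
Step 2: Rc = Rc_spec / A = 1.346e-06 / 8.1000e-09
Step 3: Rc = 1.66e+02 ohms

1.66e+02


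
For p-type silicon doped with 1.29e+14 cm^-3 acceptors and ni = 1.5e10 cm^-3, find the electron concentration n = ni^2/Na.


Step 1: Majority hole concentration p ≈ Na = 1.29e+14 cm^-3
Step 2: n = ni^2 / Na = (1.5e10)^2 / 1.29e+14
Step 3: n = 1.74e+06 cm^-3

1.74e+06


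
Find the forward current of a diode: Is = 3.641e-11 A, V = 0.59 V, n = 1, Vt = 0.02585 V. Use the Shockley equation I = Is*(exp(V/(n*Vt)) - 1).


Step 1: V/(n*Vt) = 0.59/(1*0.02585) = 22.8240
Step 2: exp(22.8240) = 8.1722e+09
Step 3: I = 3.641e-11 * (8.1722e+09 - 1) = 2.98e-01 A

2.98e-01


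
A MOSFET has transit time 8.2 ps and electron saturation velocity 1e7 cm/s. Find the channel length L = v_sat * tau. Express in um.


Step 1: tau in seconds = 8.2 ps * 1e-12 = 8.2000e-12 s
Step 2: L = v_sat * tau = 1e7 * 8.2000e-12 = 8.2000e-05 cm
Step 3: L in um = 8.2000e-05 * 1e4 = 0.82 um

0.82


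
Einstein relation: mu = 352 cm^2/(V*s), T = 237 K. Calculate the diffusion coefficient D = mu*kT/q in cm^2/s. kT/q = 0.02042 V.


Step 1: D = mu * (kT/q)
Step 2: D = 352 * 0.02042
Step 3: D = 7.19 cm^2/s

7.19


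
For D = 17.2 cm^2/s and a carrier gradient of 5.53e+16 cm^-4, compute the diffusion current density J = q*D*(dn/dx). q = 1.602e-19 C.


Step 1: J = q * D * (dn/dx)
Step 2: J = 1.602e-19 * 17.2 * 5.53e+16
Step 3: J = 1.52e-01 A/cm^2

1.52e-01


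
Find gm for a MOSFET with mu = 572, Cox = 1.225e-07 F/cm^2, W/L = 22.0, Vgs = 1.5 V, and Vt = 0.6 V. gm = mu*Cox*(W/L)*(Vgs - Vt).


Step 1: Vov = Vgs - Vt = 1.5 - 0.6 = 0.9 V
Step 2: gm = mu * Cox * (W/L) * Vov
Step 3: gm = 572 * 1.225e-07 * 22.0 * 0.9 = 1.39e-03 S

1.39e-03


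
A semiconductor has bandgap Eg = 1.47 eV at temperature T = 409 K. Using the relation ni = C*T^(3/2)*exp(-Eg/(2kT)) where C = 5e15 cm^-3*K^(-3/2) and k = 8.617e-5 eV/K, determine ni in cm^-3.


Step 1: Compute kT = 8.617e-5 * 409 = 0.03524353 eV
Step 2: Exponent = -Eg/(2kT) = -1.47/(2*0.03524353) = -20.85489
Step 3: T^(3/2) = 409^1.5 = 8271.51
Step 4: ni = 5e15 * 8271.51 * exp(-20.85489) = 3.63e+10 cm^-3

3.63e+10


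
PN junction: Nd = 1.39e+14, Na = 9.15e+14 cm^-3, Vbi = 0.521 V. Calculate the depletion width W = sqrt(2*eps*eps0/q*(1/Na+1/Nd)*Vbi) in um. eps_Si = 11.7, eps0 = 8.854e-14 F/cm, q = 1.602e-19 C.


Step 1: 1/Na + 1/Nd = 1/9.15e+14 + 1/1.39e+14 = 8.28714e-15
Step 2: 2*eps*eps0/q = 2*11.7*8.854e-14/1.602e-19 = 1.293281e+07
Step 3: W^2 = 1.293281e+07 * 8.28714e-15 * 0.521 = 5.58387e-08
Step 4: W = sqrt(5.58387e-08) = 2.363e-04 cm = 2.363 um

2.363


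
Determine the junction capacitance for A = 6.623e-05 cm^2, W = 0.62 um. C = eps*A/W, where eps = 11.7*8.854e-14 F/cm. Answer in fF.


Step 1: eps_Si = 11.7 * 8.854e-14 = 1.035918e-12 F/cm
Step 2: W in cm = 0.62 * 1e-4 = 6.20e-05 cm
Step 3: C = 1.035918e-12 * 6.623e-05 / 6.20e-05 = 1.106594e-12 F
Step 4: C = 1106.59 fF

1106.59


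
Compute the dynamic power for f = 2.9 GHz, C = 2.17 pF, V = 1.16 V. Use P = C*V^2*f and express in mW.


Step 1: V^2 = 1.16^2 = 1.3456 V^2
Step 2: P = C*V^2*f = 2.17e-12 F * 1.3456 * 2.9e9 Hz
Step 3: P = 8.4678608e-03 W
Step 4: P = 8.468 mW

8.468


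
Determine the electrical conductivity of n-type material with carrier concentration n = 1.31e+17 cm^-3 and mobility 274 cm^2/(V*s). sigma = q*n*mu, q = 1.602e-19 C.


Step 1: sigma = q * n * mu
Step 2: sigma = 1.602e-19 * 1.31e+17 * 274
Step 3: sigma = 5.750e+00 S/cm

5.750e+00


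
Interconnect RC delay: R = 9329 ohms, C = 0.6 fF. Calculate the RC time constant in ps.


Step 1: tau = R * C
Step 2: tau = 9329 * 0.6 fF = 9329 * 6.0e-16 F
Step 3: tau = 5.5974e-12 s = 5.5974 ps

5.5974


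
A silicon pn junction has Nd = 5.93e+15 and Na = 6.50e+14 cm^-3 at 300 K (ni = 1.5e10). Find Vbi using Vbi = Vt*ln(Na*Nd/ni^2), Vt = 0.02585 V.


Step 1: Compute Na*Nd/ni^2 = 6.50e+14 * 5.93e+15 / (1.5e10)^2 = 1.7131e+10
Step 2: ln(1.7131e+10) = 23.5642
Step 3: Vbi = 0.02585 * 23.5642 = 0.609 V

0.609


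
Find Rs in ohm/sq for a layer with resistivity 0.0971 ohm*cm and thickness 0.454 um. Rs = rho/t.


Step 1: Convert thickness to cm: t = 0.454 um = 4.5400e-05 cm
Step 2: Rs = rho / t = 0.0971 / 4.5400e-05
Step 3: Rs = 2138.8 ohm/sq

2138.8


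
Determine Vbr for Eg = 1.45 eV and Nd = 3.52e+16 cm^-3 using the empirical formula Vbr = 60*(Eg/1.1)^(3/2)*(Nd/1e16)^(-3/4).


Step 1: Eg/1.1 = 1.45/1.1 = 1.318182
Step 2: (Eg/1.1)^1.5 = 1.318182^1.5 = 1.513433
Step 3: (Nd/1e16)^(-0.75) = (3.52)^(-0.75) = 0.389128
Step 4: Vbr = 60 * 1.513433 * 0.389128 = 35.3 V

35.3


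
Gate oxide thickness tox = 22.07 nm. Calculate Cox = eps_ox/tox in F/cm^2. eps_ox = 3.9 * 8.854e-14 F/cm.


Step 1: eps_ox = 3.9 * 8.854e-14 = 3.45306e-13 F/cm
Step 2: tox in cm = 22.07 nm * 1e-7 = 2.2070e-06 cm
Step 3: Cox = 3.45306e-13 / 2.2070e-06 = 1.56e-07 F/cm^2

1.56e-07


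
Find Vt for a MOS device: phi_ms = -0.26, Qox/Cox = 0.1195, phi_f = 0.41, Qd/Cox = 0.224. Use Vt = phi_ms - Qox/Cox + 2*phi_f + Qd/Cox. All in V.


Step 1: Vt = phi_ms - Qox/Cox + 2*phi_f + Qd/Cox
Step 2: Vt = -0.26 - 0.1195 + 2*0.41 + 0.224
Step 3: Vt = -0.26 - 0.1195 + 0.82 + 0.224
Step 4: Vt = 0.6645 V

0.6645


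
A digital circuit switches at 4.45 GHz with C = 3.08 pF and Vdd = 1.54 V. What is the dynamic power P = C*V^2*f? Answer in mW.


Step 1: V^2 = 1.54^2 = 2.3716 V^2
Step 2: P = C*V^2*f = 3.08e-12 F * 2.3716 * 4.45e9 Hz
Step 3: P = 3.25051496e-02 W
Step 4: P = 32.505 mW

32.505


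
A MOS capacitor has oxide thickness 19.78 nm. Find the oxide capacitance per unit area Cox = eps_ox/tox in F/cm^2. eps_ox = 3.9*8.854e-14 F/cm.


Step 1: eps_ox = 3.9 * 8.854e-14 = 3.45306e-13 F/cm
Step 2: tox in cm = 19.78 nm * 1e-7 = 1.9780e-06 cm
Step 3: Cox = 3.45306e-13 / 1.9780e-06 = 1.75e-07 F/cm^2

1.75e-07


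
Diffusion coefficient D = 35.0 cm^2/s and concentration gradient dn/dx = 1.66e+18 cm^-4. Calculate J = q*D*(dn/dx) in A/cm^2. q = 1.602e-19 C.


Step 1: J = q * D * (dn/dx)
Step 2: J = 1.602e-19 * 35.0 * 1.66e+18
Step 3: J = 9.31e+00 A/cm^2

9.31e+00


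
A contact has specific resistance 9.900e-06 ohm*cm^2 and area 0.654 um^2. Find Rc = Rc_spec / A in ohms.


Step 1: Convert area to cm^2: 0.654 um^2 = 6.5400e-09 cm^2
Step 2: Rc = Rc_spec / A = 9.900e-06 / 6.5400e-09
Step 3: Rc = 1.51e+03 ohms

1.51e+03


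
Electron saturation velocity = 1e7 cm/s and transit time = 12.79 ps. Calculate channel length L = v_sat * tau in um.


Step 1: tau in seconds = 12.79 ps * 1e-12 = 1.2790e-11 s
Step 2: L = v_sat * tau = 1e7 * 1.2790e-11 = 1.2790e-04 cm
Step 3: L in um = 1.2790e-04 * 1e4 = 1.279 um

1.279


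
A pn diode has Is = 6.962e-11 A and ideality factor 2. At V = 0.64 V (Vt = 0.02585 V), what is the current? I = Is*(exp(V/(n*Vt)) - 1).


Step 1: V/(n*Vt) = 0.64/(2*0.02585) = 12.3791
Step 2: exp(12.3791) = 2.3778e+05
Step 3: I = 6.962e-11 * (2.3778e+05 - 1) = 1.66e-05 A

1.66e-05


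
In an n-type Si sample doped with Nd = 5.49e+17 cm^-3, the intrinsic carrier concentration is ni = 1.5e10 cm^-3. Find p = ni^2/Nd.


Step 1: Since Nd >> ni, n ≈ Nd = 5.49e+17 cm^-3
Step 2: p = ni^2 / n = (1.5e10)^2 / 5.49e+17
Step 3: p = 2.25e20 / 5.49e+17 = 4.10e+02 cm^-3

4.10e+02


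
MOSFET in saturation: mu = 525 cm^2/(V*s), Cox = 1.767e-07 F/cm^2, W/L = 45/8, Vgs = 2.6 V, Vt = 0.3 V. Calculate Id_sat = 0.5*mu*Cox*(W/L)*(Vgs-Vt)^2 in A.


Step 1: Overdrive voltage Vov = Vgs - Vt = 2.6 - 0.3 = 2.3 V
Step 2: W/L = 45/8 = 5.625
Step 3: Id = 0.5 * 525 * 1.767e-07 * 5.625 * 2.3^2
Step 4: Id = 1.38e-03 A

1.38e-03


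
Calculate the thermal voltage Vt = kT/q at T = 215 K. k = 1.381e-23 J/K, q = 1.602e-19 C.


Step 1: kT = 1.381e-23 * 215 = 2.96915e-21 J
Step 2: Vt = kT/q = 2.96915e-21 / 1.602e-19
Step 3: Vt = 0.01853 V

0.01853


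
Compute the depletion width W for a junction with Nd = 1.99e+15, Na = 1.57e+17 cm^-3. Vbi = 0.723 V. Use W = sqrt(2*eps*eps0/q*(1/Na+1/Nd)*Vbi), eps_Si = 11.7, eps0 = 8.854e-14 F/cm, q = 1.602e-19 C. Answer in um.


Step 1: 1/Na + 1/Nd = 1/1.57e+17 + 1/1.99e+15 = 5.08882e-16
Step 2: 2*eps*eps0/q = 2*11.7*8.854e-14/1.602e-19 = 1.293281e+07
Step 3: W^2 = 1.293281e+07 * 5.08882e-16 * 0.723 = 4.75826e-09
Step 4: W = sqrt(4.75826e-09) = 6.898e-05 cm = 0.6898 um

0.6898


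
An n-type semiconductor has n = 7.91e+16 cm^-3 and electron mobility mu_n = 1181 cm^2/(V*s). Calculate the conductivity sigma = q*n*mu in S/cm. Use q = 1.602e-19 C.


Step 1: sigma = q * n * mu
Step 2: sigma = 1.602e-19 * 7.91e+16 * 1181
Step 3: sigma = 1.497e+01 S/cm

1.497e+01


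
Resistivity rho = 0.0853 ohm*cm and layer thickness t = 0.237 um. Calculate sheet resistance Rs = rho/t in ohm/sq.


Step 1: Convert thickness to cm: t = 0.237 um = 2.3700e-05 cm
Step 2: Rs = rho / t = 0.0853 / 2.3700e-05
Step 3: Rs = 3599.2 ohm/sq

3599.2


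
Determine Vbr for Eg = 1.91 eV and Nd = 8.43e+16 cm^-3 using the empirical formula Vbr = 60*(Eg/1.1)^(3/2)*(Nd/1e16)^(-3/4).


Step 1: Eg/1.1 = 1.91/1.1 = 1.736364
Step 2: (Eg/1.1)^1.5 = 1.736364^1.5 = 2.288027
Step 3: (Nd/1e16)^(-0.75) = (8.43)^(-0.75) = 0.202129
Step 4: Vbr = 60 * 2.288027 * 0.202129 = 27.7 V

27.7


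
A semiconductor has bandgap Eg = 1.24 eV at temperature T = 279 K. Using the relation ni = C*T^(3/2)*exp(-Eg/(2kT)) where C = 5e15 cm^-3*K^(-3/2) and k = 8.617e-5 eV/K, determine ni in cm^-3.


Step 1: Compute kT = 8.617e-5 * 279 = 0.02404143 eV
Step 2: Exponent = -Eg/(2kT) = -1.24/(2*0.02404143) = -25.78882
Step 3: T^(3/2) = 279^1.5 = 4660.22
Step 4: ni = 5e15 * 4660.22 * exp(-25.78882) = 1.47e+08 cm^-3

1.47e+08


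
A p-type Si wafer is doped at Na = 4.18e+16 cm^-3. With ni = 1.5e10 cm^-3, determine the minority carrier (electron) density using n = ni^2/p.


Step 1: Majority hole concentration p ≈ Na = 4.18e+16 cm^-3
Step 2: n = ni^2 / Na = (1.5e10)^2 / 4.18e+16
Step 3: n = 5.38e+03 cm^-3

5.38e+03


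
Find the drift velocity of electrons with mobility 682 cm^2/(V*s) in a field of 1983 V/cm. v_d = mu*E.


Step 1: v_d = mu * E
Step 2: v_d = 682 * 1983 = 1352406
Step 3: v_d = 1.35e+06 cm/s

1.35e+06


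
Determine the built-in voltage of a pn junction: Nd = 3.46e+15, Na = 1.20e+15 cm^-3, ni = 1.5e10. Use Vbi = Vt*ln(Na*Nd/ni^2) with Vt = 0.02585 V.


Step 1: Compute Na*Nd/ni^2 = 1.20e+15 * 3.46e+15 / (1.5e10)^2 = 1.8453e+10
Step 2: ln(1.8453e+10) = 23.6385
Step 3: Vbi = 0.02585 * 23.6385 = 0.611 V

0.611


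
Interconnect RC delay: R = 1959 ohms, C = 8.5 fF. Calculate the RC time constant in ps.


Step 1: tau = R * C
Step 2: tau = 1959 * 8.5 fF = 1959 * 8.5e-15 F
Step 3: tau = 1.66515e-11 s = 16.6515 ps

16.6515


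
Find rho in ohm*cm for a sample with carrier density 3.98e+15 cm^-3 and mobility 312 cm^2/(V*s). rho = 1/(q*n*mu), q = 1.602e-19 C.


Step 1: sigma = q * n * mu = 1.602e-19 * 3.98e+15 * 312 = 1.98930e-01 S/cm
Step 2: rho = 1 / sigma = 1 / 1.98930e-01 = 5.027 ohm*cm

5.027


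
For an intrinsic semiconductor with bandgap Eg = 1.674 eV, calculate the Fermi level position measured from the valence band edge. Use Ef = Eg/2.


Step 1: For an intrinsic semiconductor, the Fermi level sits at midgap.
Step 2: Ef = Eg / 2 = 1.674 / 2 = 0.837 eV

0.837


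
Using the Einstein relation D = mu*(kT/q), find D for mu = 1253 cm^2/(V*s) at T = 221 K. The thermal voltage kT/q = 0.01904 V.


Step 1: D = mu * (kT/q)
Step 2: D = 1253 * 0.01904
Step 3: D = 23.86 cm^2/s

23.86


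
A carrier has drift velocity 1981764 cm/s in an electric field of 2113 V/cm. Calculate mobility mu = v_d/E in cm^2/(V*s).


Step 1: mu = v_d / E
Step 2: mu = 1981764 / 2113
Step 3: mu = 937.89 cm^2/(V*s)

937.89


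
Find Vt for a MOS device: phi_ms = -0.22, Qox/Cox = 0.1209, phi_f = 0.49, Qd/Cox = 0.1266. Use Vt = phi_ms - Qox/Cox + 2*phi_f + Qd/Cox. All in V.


Step 1: Vt = phi_ms - Qox/Cox + 2*phi_f + Qd/Cox
Step 2: Vt = -0.22 - 0.1209 + 2*0.49 + 0.1266
Step 3: Vt = -0.22 - 0.1209 + 0.98 + 0.1266
Step 4: Vt = 0.7657 V

0.7657


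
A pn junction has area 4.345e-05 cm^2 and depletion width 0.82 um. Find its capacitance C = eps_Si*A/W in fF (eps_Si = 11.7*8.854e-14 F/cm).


Step 1: eps_Si = 11.7 * 8.854e-14 = 1.035918e-12 F/cm
Step 2: W in cm = 0.82 * 1e-4 = 8.20e-05 cm
Step 3: C = 1.035918e-12 * 4.345e-05 / 8.20e-05 = 5.489102e-13 F
Step 4: C = 548.91 fF

548.91


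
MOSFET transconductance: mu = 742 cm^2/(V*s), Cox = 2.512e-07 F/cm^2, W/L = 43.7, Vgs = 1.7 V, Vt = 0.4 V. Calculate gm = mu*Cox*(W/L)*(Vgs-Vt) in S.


Step 1: Vov = Vgs - Vt = 1.7 - 0.4 = 1.3 V
Step 2: gm = mu * Cox * (W/L) * Vov
Step 3: gm = 742 * 2.512e-07 * 43.7 * 1.3 = 1.06e-02 S

1.06e-02


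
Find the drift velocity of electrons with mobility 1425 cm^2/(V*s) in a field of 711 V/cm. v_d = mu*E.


Step 1: v_d = mu * E
Step 2: v_d = 1425 * 711 = 1013175
Step 3: v_d = 1.01e+06 cm/s

1.01e+06


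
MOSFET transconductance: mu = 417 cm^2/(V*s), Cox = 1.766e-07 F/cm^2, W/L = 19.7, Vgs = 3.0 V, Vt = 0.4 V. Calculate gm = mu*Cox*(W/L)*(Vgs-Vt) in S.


Step 1: Vov = Vgs - Vt = 3.0 - 0.4 = 2.6 V
Step 2: gm = mu * Cox * (W/L) * Vov
Step 3: gm = 417 * 1.766e-07 * 19.7 * 2.6 = 3.77e-03 S

3.77e-03


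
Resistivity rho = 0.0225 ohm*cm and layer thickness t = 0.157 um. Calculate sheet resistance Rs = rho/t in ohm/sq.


Step 1: Convert thickness to cm: t = 0.157 um = 1.5700e-05 cm
Step 2: Rs = rho / t = 0.0225 / 1.5700e-05
Step 3: Rs = 1433.1 ohm/sq

1433.1


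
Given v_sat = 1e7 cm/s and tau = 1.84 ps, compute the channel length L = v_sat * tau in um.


Step 1: tau in seconds = 1.84 ps * 1e-12 = 1.8400e-12 s
Step 2: L = v_sat * tau = 1e7 * 1.8400e-12 = 1.8400e-05 cm
Step 3: L in um = 1.8400e-05 * 1e4 = 0.184 um

0.184


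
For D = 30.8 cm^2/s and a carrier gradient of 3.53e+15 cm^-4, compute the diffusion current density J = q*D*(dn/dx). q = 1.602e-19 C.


Step 1: J = q * D * (dn/dx)
Step 2: J = 1.602e-19 * 30.8 * 3.53e+15
Step 3: J = 1.74e-02 A/cm^2

1.74e-02


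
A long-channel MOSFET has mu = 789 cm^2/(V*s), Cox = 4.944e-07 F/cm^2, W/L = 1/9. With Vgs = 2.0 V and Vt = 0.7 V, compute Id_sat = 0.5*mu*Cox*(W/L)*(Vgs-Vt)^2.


Step 1: Overdrive voltage Vov = Vgs - Vt = 2.0 - 0.7 = 1.3 V
Step 2: W/L = 1/9 = 0.111111
Step 3: Id = 0.5 * 789 * 4.944e-07 * 0.111111 * 1.3^2
Step 4: Id = 3.66e-05 A

3.66e-05


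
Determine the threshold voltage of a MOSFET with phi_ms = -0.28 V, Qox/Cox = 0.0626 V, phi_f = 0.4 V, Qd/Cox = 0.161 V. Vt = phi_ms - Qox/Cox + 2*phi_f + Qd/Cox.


Step 1: Vt = phi_ms - Qox/Cox + 2*phi_f + Qd/Cox
Step 2: Vt = -0.28 - 0.0626 + 2*0.4 + 0.161
Step 3: Vt = -0.28 - 0.0626 + 0.8 + 0.161
Step 4: Vt = 0.6184 V

0.6184


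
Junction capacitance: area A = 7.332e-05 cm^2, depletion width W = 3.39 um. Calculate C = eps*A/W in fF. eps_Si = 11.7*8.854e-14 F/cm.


Step 1: eps_Si = 11.7 * 8.854e-14 = 1.035918e-12 F/cm
Step 2: W in cm = 3.39 * 1e-4 = 3.39e-04 cm
Step 3: C = 1.035918e-12 * 7.332e-05 / 3.39e-04 = 2.240516e-13 F
Step 4: C = 224.05 fF

224.05


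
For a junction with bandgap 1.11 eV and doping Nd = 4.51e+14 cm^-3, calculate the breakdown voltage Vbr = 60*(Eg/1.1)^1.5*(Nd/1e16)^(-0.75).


Step 1: Eg/1.1 = 1.11/1.1 = 1.009091
Step 2: (Eg/1.1)^1.5 = 1.009091^1.5 = 1.013667
Step 3: (Nd/1e16)^(-0.75) = (0.0451)^(-0.75) = 10.218040
Step 4: Vbr = 60 * 1.013667 * 10.218040 = 621.5 V

621.5


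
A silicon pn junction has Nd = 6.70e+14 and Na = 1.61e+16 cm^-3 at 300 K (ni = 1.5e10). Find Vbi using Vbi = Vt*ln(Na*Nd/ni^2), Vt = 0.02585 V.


Step 1: Compute Na*Nd/ni^2 = 1.61e+16 * 6.70e+14 / (1.5e10)^2 = 4.7942e+10
Step 2: ln(4.7942e+10) = 24.5933
Step 3: Vbi = 0.02585 * 24.5933 = 0.636 V

0.636


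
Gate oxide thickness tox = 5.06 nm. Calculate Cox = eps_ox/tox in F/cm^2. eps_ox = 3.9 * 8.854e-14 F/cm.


Step 1: eps_ox = 3.9 * 8.854e-14 = 3.45306e-13 F/cm
Step 2: tox in cm = 5.06 nm * 1e-7 = 5.0600e-07 cm
Step 3: Cox = 3.45306e-13 / 5.0600e-07 = 6.82e-07 F/cm^2

6.82e-07


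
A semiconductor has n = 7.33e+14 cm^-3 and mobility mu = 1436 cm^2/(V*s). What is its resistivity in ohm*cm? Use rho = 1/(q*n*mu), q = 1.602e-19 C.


Step 1: sigma = q * n * mu = 1.602e-19 * 7.33e+14 * 1436 = 1.68625e-01 S/cm
Step 2: rho = 1 / sigma = 1 / 1.68625e-01 = 5.93 ohm*cm

5.93


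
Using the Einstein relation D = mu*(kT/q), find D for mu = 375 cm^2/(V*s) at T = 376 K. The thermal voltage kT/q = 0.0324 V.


Step 1: D = mu * (kT/q)
Step 2: D = 375 * 0.0324
Step 3: D = 12.15 cm^2/s

12.15


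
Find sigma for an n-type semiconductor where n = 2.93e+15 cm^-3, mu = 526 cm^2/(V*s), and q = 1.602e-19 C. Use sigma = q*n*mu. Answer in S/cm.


Step 1: sigma = q * n * mu
Step 2: sigma = 1.602e-19 * 2.93e+15 * 526
Step 3: sigma = 2.469e-01 S/cm

2.469e-01


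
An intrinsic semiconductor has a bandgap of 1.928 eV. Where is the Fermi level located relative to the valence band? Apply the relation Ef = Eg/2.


Step 1: For an intrinsic semiconductor, the Fermi level sits at midgap.
Step 2: Ef = Eg / 2 = 1.928 / 2 = 0.964 eV

0.964


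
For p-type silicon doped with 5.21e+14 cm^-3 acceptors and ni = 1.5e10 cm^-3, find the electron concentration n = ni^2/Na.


Step 1: Majority hole concentration p ≈ Na = 5.21e+14 cm^-3
Step 2: n = ni^2 / Na = (1.5e10)^2 / 5.21e+14
Step 3: n = 4.32e+05 cm^-3

4.32e+05


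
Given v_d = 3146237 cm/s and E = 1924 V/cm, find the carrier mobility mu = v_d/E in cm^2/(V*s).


Step 1: mu = v_d / E
Step 2: mu = 3146237 / 1924
Step 3: mu = 1635.26 cm^2/(V*s)

1635.26


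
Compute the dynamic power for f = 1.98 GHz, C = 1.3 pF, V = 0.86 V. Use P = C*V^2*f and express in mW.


Step 1: V^2 = 0.86^2 = 0.7396 V^2
Step 2: P = C*V^2*f = 1.3e-12 F * 0.7396 * 1.98e9 Hz
Step 3: P = 1.9037304e-03 W
Step 4: P = 1.904 mW

1.904


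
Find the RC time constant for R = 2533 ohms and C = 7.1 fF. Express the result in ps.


Step 1: tau = R * C
Step 2: tau = 2533 * 7.1 fF = 2533 * 7.1e-15 F
Step 3: tau = 1.79843e-11 s = 17.9843 ps

17.9843


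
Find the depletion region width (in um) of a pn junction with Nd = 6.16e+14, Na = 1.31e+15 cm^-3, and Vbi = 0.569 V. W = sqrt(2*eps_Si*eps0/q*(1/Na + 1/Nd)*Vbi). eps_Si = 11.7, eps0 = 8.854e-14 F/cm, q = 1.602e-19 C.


Step 1: 1/Na + 1/Nd = 1/1.31e+15 + 1/6.16e+14 = 2.38674e-15
Step 2: 2*eps*eps0/q = 2*11.7*8.854e-14/1.602e-19 = 1.293281e+07
Step 3: W^2 = 1.293281e+07 * 2.38674e-15 * 0.569 = 1.75635e-08
Step 4: W = sqrt(1.75635e-08) = 1.325e-04 cm = 1.325 um

1.325


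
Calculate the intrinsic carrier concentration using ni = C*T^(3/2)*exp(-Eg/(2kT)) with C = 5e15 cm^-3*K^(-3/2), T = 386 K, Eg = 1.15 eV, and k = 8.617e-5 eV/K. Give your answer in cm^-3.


Step 1: Compute kT = 8.617e-5 * 386 = 0.03326162 eV
Step 2: Exponent = -Eg/(2kT) = -1.15/(2*0.03326162) = -17.28719
Step 3: T^(3/2) = 386^1.5 = 7583.70
Step 4: ni = 5e15 * 7583.70 * exp(-17.28719) = 1.18e+12 cm^-3

1.18e+12


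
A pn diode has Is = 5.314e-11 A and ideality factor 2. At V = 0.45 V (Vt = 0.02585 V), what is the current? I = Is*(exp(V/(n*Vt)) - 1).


Step 1: V/(n*Vt) = 0.45/(2*0.02585) = 8.7041
Step 2: exp(8.7041) = 6.0276e+03
Step 3: I = 5.314e-11 * (6.0276e+03 - 1) = 3.20e-07 A

3.20e-07


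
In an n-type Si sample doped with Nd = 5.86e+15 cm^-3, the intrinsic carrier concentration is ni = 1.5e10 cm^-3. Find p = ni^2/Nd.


Step 1: Since Nd >> ni, n ≈ Nd = 5.86e+15 cm^-3
Step 2: p = ni^2 / n = (1.5e10)^2 / 5.86e+15
Step 3: p = 2.25e20 / 5.86e+15 = 3.84e+04 cm^-3

3.84e+04


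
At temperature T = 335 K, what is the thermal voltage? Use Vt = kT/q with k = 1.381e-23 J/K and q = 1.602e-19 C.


Step 1: kT = 1.381e-23 * 335 = 4.62635e-21 J
Step 2: Vt = kT/q = 4.62635e-21 / 1.602e-19
Step 3: Vt = 0.02888 V

0.02888


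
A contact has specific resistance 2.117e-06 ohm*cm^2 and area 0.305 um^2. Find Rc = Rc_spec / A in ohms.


Step 1: Convert area to cm^2: 0.305 um^2 = 3.0500e-09 cm^2
Step 2: Rc = Rc_spec / A = 2.117e-06 / 3.0500e-09
Step 3: Rc = 6.94e+02 ohms

6.94e+02


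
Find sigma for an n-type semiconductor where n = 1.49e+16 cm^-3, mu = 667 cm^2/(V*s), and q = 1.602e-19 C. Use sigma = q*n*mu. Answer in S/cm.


Step 1: sigma = q * n * mu
Step 2: sigma = 1.602e-19 * 1.49e+16 * 667
Step 3: sigma = 1.592e+00 S/cm

1.592e+00


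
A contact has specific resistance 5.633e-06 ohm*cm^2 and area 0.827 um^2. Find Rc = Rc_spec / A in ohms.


Step 1: Convert area to cm^2: 0.827 um^2 = 8.2700e-09 cm^2
Step 2: Rc = Rc_spec / A = 5.633e-06 / 8.2700e-09
Step 3: Rc = 6.81e+02 ohms

6.81e+02


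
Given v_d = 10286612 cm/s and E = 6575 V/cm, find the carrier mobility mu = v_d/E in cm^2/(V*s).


Step 1: mu = v_d / E
Step 2: mu = 10286612 / 6575
Step 3: mu = 1564.5 cm^2/(V*s)

1564.5


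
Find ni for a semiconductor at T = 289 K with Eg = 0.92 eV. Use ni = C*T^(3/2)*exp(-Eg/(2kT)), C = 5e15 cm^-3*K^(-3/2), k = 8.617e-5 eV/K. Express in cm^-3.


Step 1: Compute kT = 8.617e-5 * 289 = 0.02490313 eV
Step 2: Exponent = -Eg/(2kT) = -0.92/(2*0.02490313) = -18.47157
Step 3: T^(3/2) = 289^1.5 = 4913.00
Step 4: ni = 5e15 * 4913.00 * exp(-18.47157) = 2.33e+11 cm^-3

2.33e+11


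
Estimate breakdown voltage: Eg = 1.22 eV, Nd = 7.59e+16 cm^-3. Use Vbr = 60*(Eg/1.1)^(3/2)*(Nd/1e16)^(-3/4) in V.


Step 1: Eg/1.1 = 1.22/1.1 = 1.109091
Step 2: (Eg/1.1)^1.5 = 1.109091^1.5 = 1.168021
Step 3: (Nd/1e16)^(-0.75) = (7.59)^(-0.75) = 0.218685
Step 4: Vbr = 60 * 1.168021 * 0.218685 = 15.3 V

15.3


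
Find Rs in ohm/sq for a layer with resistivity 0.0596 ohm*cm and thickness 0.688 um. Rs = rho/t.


Step 1: Convert thickness to cm: t = 0.688 um = 6.8800e-05 cm
Step 2: Rs = rho / t = 0.0596 / 6.8800e-05
Step 3: Rs = 866.3 ohm/sq

866.3


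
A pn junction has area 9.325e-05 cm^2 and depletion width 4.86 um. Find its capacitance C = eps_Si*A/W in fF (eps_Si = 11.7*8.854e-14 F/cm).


Step 1: eps_Si = 11.7 * 8.854e-14 = 1.035918e-12 F/cm
Step 2: W in cm = 4.86 * 1e-4 = 4.86e-04 cm
Step 3: C = 1.035918e-12 * 9.325e-05 / 4.86e-04 = 1.987641e-13 F
Step 4: C = 198.76 fF

198.76


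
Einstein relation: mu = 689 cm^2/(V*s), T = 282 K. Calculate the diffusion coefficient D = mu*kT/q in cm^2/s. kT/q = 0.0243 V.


Step 1: D = mu * (kT/q)
Step 2: D = 689 * 0.0243
Step 3: D = 16.74 cm^2/s

16.74


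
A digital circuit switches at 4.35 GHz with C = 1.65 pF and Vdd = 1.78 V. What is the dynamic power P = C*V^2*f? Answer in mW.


Step 1: V^2 = 1.78^2 = 3.1684 V^2
Step 2: P = C*V^2*f = 1.65e-12 F * 3.1684 * 4.35e9 Hz
Step 3: P = 2.2741191e-02 W
Step 4: P = 22.741 mW

22.741


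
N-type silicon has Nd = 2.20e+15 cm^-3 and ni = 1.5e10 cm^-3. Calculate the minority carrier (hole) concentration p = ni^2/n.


Step 1: Since Nd >> ni, n ≈ Nd = 2.20e+15 cm^-3
Step 2: p = ni^2 / n = (1.5e10)^2 / 2.20e+15
Step 3: p = 2.25e20 / 2.20e+15 = 1.02e+05 cm^-3

1.02e+05


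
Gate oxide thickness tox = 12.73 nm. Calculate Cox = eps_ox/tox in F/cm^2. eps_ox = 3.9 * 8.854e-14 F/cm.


Step 1: eps_ox = 3.9 * 8.854e-14 = 3.45306e-13 F/cm
Step 2: tox in cm = 12.73 nm * 1e-7 = 1.2730e-06 cm
Step 3: Cox = 3.45306e-13 / 1.2730e-06 = 2.71e-07 F/cm^2

2.71e-07


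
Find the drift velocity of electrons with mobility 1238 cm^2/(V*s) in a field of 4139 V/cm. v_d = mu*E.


Step 1: v_d = mu * E
Step 2: v_d = 1238 * 4139 = 5124082
Step 3: v_d = 5.12e+06 cm/s

5.12e+06


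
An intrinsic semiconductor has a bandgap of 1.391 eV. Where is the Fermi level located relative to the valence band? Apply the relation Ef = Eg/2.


Step 1: For an intrinsic semiconductor, the Fermi level sits at midgap.
Step 2: Ef = Eg / 2 = 1.391 / 2 = 0.6955 eV

0.6955


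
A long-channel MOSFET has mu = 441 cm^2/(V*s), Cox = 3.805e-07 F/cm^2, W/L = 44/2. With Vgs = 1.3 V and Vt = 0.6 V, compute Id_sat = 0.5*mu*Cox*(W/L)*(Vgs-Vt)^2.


Step 1: Overdrive voltage Vov = Vgs - Vt = 1.3 - 0.6 = 0.7 V
Step 2: W/L = 44/2 = 22
Step 3: Id = 0.5 * 441 * 3.805e-07 * 22 * 0.7^2
Step 4: Id = 9.04e-04 A

9.04e-04


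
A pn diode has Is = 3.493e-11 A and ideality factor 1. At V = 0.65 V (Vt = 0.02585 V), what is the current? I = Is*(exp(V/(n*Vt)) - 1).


Step 1: V/(n*Vt) = 0.65/(1*0.02585) = 25.1451
Step 2: exp(25.1451) = 8.3249e+10
Step 3: I = 3.493e-11 * (8.3249e+10 - 1) = 2.91e+00 A

2.91e+00


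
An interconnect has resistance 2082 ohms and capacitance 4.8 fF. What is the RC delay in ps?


Step 1: tau = R * C
Step 2: tau = 2082 * 4.8 fF = 2082 * 4.8e-15 F
Step 3: tau = 9.9936e-12 s = 9.9936 ps

9.9936


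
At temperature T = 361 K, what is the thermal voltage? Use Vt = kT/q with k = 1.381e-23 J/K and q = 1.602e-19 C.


Step 1: kT = 1.381e-23 * 361 = 4.98541e-21 J
Step 2: Vt = kT/q = 4.98541e-21 / 1.602e-19
Step 3: Vt = 0.03112 V

0.03112


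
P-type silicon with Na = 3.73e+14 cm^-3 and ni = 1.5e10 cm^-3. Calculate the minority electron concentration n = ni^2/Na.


Step 1: Majority hole concentration p ≈ Na = 3.73e+14 cm^-3
Step 2: n = ni^2 / Na = (1.5e10)^2 / 3.73e+14
Step 3: n = 6.03e+05 cm^-3

6.03e+05


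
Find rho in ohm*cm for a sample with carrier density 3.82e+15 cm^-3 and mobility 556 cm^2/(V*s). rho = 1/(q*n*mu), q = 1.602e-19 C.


Step 1: sigma = q * n * mu = 1.602e-19 * 3.82e+15 * 556 = 3.40252e-01 S/cm
Step 2: rho = 1 / sigma = 1 / 3.40252e-01 = 2.939 ohm*cm

2.939


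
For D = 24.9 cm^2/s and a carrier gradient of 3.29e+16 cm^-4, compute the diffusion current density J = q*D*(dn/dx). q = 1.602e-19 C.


Step 1: J = q * D * (dn/dx)
Step 2: J = 1.602e-19 * 24.9 * 3.29e+16
Step 3: J = 1.31e-01 A/cm^2

1.31e-01


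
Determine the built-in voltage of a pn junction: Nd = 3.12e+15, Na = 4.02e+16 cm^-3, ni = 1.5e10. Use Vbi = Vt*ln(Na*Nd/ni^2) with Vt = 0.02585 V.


Step 1: Compute Na*Nd/ni^2 = 4.02e+16 * 3.12e+15 / (1.5e10)^2 = 5.5744e+11
Step 2: ln(5.5744e+11) = 27.0466
Step 3: Vbi = 0.02585 * 27.0466 = 0.699 V

0.699


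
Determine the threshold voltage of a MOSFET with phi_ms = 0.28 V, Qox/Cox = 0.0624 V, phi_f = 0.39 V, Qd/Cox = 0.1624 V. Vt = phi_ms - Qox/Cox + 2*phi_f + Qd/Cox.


Step 1: Vt = phi_ms - Qox/Cox + 2*phi_f + Qd/Cox
Step 2: Vt = 0.28 - 0.0624 + 2*0.39 + 0.1624
Step 3: Vt = 0.28 - 0.0624 + 0.78 + 0.1624
Step 4: Vt = 1.16 V

1.16


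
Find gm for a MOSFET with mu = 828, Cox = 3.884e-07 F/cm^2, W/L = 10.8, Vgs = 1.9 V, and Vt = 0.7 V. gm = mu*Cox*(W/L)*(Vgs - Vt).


Step 1: Vov = Vgs - Vt = 1.9 - 0.7 = 1.2 V
Step 2: gm = mu * Cox * (W/L) * Vov
Step 3: gm = 828 * 3.884e-07 * 10.8 * 1.2 = 4.17e-03 S

4.17e-03


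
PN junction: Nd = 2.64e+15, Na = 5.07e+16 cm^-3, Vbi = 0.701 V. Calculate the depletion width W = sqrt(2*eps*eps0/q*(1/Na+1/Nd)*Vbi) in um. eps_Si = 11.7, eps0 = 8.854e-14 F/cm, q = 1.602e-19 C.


Step 1: 1/Na + 1/Nd = 1/5.07e+16 + 1/2.64e+15 = 3.98512e-16
Step 2: 2*eps*eps0/q = 2*11.7*8.854e-14/1.602e-19 = 1.293281e+07
Step 3: W^2 = 1.293281e+07 * 3.98512e-16 * 0.701 = 3.61287e-09
Step 4: W = sqrt(3.61287e-09) = 6.011e-05 cm = 0.6011 um

0.6011


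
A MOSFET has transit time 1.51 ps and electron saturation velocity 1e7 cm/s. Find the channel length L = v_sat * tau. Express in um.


Step 1: tau in seconds = 1.51 ps * 1e-12 = 1.5100e-12 s
Step 2: L = v_sat * tau = 1e7 * 1.5100e-12 = 1.5100e-05 cm
Step 3: L in um = 1.5100e-05 * 1e4 = 0.151 um

0.151


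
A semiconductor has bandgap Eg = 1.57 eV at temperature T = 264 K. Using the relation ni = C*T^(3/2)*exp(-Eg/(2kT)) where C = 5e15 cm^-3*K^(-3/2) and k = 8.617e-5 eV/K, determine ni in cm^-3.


Step 1: Compute kT = 8.617e-5 * 264 = 0.02274888 eV
Step 2: Exponent = -Eg/(2kT) = -1.57/(2*0.02274888) = -34.50719
Step 3: T^(3/2) = 264^1.5 = 4289.49
Step 4: ni = 5e15 * 4289.49 * exp(-34.50719) = 2.21e+04 cm^-3

2.21e+04


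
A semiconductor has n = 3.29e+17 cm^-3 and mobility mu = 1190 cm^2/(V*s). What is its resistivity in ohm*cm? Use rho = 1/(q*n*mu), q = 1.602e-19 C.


Step 1: sigma = q * n * mu = 1.602e-19 * 3.29e+17 * 1190 = 6.27199e+01 S/cm
Step 2: rho = 1 / sigma = 1 / 6.27199e+01 = 0.01594 ohm*cm

0.01594


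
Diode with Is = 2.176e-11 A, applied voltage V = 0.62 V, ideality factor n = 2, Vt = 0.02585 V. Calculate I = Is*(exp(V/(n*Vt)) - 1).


Step 1: V/(n*Vt) = 0.62/(2*0.02585) = 11.9923
Step 2: exp(11.9923) = 1.6151e+05
Step 3: I = 2.176e-11 * (1.6151e+05 - 1) = 3.51e-06 A

3.51e-06


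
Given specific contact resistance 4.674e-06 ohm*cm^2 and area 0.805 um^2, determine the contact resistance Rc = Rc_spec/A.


Step 1: Convert area to cm^2: 0.805 um^2 = 8.0500e-09 cm^2
Step 2: Rc = Rc_spec / A = 4.674e-06 / 8.0500e-09
Step 3: Rc = 5.81e+02 ohms

5.81e+02


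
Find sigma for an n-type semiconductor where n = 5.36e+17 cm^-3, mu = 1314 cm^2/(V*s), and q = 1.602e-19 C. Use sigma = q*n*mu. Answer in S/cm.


Step 1: sigma = q * n * mu
Step 2: sigma = 1.602e-19 * 5.36e+17 * 1314
Step 3: sigma = 1.128e+02 S/cm

1.128e+02


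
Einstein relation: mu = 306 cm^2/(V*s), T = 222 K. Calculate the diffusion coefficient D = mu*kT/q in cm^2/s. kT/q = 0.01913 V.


Step 1: D = mu * (kT/q)
Step 2: D = 306 * 0.01913
Step 3: D = 5.85 cm^2/s

5.85


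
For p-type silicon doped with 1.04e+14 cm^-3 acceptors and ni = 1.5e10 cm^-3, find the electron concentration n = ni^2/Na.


Step 1: Majority hole concentration p ≈ Na = 1.04e+14 cm^-3
Step 2: n = ni^2 / Na = (1.5e10)^2 / 1.04e+14
Step 3: n = 2.16e+06 cm^-3

2.16e+06


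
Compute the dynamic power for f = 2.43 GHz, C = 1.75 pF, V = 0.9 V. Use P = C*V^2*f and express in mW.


Step 1: V^2 = 0.9^2 = 0.81 V^2
Step 2: P = C*V^2*f = 1.75e-12 F * 0.81 * 2.43e9 Hz
Step 3: P = 3.444525e-03 W
Step 4: P = 3.445 mW

3.445


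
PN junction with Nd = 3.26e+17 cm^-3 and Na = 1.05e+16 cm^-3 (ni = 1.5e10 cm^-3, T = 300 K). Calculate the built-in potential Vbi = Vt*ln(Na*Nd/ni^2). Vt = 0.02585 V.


Step 1: Compute Na*Nd/ni^2 = 1.05e+16 * 3.26e+17 / (1.5e10)^2 = 1.5213e+13
Step 2: ln(1.5213e+13) = 30.3532
Step 3: Vbi = 0.02585 * 30.3532 = 0.785 V

0.785


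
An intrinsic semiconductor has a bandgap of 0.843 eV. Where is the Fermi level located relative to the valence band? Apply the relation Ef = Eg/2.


Step 1: For an intrinsic semiconductor, the Fermi level sits at midgap.
Step 2: Ef = Eg / 2 = 0.843 / 2 = 0.4215 eV

0.4215


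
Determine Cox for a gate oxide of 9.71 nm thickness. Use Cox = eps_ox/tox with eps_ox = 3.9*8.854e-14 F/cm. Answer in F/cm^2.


Step 1: eps_ox = 3.9 * 8.854e-14 = 3.45306e-13 F/cm
Step 2: tox in cm = 9.71 nm * 1e-7 = 9.7100e-07 cm
Step 3: Cox = 3.45306e-13 / 9.7100e-07 = 3.56e-07 F/cm^2

3.56e-07
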